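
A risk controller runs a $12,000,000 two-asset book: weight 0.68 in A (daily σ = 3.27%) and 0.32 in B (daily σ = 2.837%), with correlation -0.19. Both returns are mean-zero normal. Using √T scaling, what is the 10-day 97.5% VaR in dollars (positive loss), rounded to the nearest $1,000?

$1,663,000

σ_p = √(0.68²·3.27² + 0.32²·2.837² + 2·-0.19·0.68·0.32·3.27·2.837) = 2.236%.
σ_{10d} = 2.236% × √10 = 7.071%.
z(97.5%) = 1.960.
VaR = 1.960 × 7.071% = 13.859%; on $12,000,000 that is $1,663,080.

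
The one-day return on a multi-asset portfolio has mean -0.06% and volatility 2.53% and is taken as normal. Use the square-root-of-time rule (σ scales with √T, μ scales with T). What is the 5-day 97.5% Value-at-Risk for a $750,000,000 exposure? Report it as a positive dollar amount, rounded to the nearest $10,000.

At 97.5%, z = 1.960.
σ_{5d} = 2.53% × √5 = 5.657%; μ_{5d} = 5 × -0.06% = -0.300%.
VaR = −(-0.300%) + 1.960 × 5.657% = 11.388%.
On $750,000,000: 0.11388 × $750,000,000 = $85,410,000.

$85,410,000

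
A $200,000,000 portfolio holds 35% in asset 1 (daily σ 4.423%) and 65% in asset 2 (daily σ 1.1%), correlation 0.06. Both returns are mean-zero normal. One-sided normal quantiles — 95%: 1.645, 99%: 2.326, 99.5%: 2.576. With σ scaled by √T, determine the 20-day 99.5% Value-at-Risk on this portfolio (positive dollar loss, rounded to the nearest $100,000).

σ_p = √(0.35²·4.423² + 0.65²·1.1² + 2·0.06·0.35·0.65·4.423·1.1) = 1.744%.
σ_{20d} = 1.744% × √20 = 7.799%.
VaR = 2.576 × 7.799% = 20.090%; on $200,000,000 that is $40,180,000.

$40,200,000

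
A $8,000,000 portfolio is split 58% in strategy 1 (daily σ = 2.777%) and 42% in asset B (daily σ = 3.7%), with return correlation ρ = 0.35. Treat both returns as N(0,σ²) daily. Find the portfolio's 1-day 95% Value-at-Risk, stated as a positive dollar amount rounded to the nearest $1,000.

σ_p² = 0.58²·2.777² + 0.42²·3.7² + 2·0.35·0.58·0.42·2.777·3.7 = 6.7612 (%²).
σ_p = √6.7612 = 2.600%.
At 95%, z = 1.645.
VaR = 1.645 × 2.600% = 4.277%; on $8,000,000 that is $342,160.

$342,000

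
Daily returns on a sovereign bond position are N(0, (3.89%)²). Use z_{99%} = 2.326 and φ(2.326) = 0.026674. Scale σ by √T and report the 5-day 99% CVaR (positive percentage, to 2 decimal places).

23.20%

σ_{5d} = 3.89% × √5 = 8.698%.
ES multiplier = φ(z)/(1−α) = 0.026674/0.01 = 2.667.
ES = 8.698% × 2.667 = 23.198%.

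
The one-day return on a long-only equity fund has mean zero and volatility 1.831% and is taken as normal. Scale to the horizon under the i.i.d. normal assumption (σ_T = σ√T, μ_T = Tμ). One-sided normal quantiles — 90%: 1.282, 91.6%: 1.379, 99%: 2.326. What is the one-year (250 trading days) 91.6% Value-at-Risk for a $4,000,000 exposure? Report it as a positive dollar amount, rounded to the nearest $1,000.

$1,597,000

σ_{250d} = 1.831% × √250 = 28.951%.
VaR = 1.379 × 28.951% = 39.923%.
On $4,000,000: 0.39923 × $4,000,000 = $1,596,920.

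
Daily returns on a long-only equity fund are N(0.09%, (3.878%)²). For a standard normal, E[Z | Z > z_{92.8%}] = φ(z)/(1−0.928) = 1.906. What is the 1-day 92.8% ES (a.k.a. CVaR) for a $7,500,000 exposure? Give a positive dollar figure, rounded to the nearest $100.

$547,600

ES = −(0.09%) + 3.878% × 1.906 = 7.301%.
On $7,500,000: 0.07301 × $7,500,000 = $547,575.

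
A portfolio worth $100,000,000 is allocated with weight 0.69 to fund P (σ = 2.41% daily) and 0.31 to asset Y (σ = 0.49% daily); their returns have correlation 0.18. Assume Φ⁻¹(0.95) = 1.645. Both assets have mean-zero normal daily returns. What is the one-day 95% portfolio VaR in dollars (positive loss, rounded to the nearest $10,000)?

σ_p² = 0.69²·2.41² + 0.31²·0.49² + 2·0.18·0.69·0.31·2.41·0.49 = 2.8792 (%²).
σ_p = √2.8792 = 1.697%.
VaR = 1.645 × 1.697% = 2.792%; on $100,000,000 that is $2,792,000.

$2,790,000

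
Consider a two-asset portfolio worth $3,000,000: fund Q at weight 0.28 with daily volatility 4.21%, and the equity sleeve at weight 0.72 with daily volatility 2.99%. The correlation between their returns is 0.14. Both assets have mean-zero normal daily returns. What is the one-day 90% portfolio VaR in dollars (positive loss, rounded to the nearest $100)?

$99,800

σ_p² = 0.28²·4.21² + 0.72²·2.99² + 2·0.14·0.28·0.72·4.21·2.99 = 6.7347 (%²).
σ_p = √6.7347 = 2.595%.
At 90%, z = 1.282.
VaR = 1.282 × 2.595% = 3.327%; on $3,000,000 that is $99,810.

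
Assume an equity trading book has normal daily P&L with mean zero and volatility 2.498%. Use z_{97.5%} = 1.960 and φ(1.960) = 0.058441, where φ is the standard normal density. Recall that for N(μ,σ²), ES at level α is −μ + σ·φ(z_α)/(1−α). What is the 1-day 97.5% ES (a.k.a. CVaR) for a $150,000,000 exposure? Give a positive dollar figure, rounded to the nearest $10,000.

$8,760,000

Tail multiplier: φ(z)/(1−α) = 0.058441 / 0.025 = 2.338.
ES = 2.498% × 2.338 = 5.840%.
On $150,000,000: 0.05840 × $150,000,000 = $8,760,000.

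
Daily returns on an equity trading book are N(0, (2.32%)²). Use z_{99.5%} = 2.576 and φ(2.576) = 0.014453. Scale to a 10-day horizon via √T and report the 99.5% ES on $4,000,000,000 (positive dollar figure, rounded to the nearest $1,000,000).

σ_{10d} = 2.32% × √10 = 7.336%.
ES multiplier = φ(z)/(1−α) = 0.014453/0.005 = 2.891.
ES = 7.336% × 2.891 = 21.208%; on $4,000,000,000: $848,320,000.

$848,000,000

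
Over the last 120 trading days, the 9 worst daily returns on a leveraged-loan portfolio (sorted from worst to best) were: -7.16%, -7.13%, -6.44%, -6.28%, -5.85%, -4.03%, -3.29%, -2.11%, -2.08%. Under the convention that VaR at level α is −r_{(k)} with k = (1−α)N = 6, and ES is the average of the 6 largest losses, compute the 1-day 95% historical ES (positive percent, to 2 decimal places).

6.15%

The 6 worst returns sum to -36.89%.
ES = −(-36.89%) / 6 = 6.1483…% ≈ 6.15%.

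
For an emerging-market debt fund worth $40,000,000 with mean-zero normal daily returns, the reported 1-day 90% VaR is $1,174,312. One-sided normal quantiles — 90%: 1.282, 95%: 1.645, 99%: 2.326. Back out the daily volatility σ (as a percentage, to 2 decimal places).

VaR as a fraction: $1,174,312 / $40,000,000 = 2.936%.
σ = VaR / z = 2.936% / 1.282 = 2.290%.

2.29%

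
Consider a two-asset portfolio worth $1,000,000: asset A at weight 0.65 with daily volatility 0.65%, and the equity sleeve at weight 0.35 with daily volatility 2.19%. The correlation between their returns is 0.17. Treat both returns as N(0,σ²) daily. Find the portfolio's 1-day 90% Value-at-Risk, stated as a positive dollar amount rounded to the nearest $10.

$12,000

σ_p² = 0.65²·0.65² + 0.35²·2.19² + 2·0.17·0.65·0.35·0.65·2.19 = 0.8761 (%²).
σ_p = √0.8761 = 0.936%.
At 90%, z = 1.282.
VaR = 1.282 × 0.936% = 1.200%; on $1,000,000 that is $12,000.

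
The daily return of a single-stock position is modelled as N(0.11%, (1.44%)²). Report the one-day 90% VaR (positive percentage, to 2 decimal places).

1.74%

At 90% one-sided, z = 1.282.
VaR = −μ + z·σ = −(0.11%) + 1.282 × 1.44% = 1.736%.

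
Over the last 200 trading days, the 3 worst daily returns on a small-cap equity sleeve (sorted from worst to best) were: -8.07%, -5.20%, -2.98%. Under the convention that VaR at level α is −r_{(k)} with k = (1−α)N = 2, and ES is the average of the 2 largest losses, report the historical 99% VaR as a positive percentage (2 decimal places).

k = 2; the 2nd lowest return is -5.20%, so VaR = 5.20%.

5.20%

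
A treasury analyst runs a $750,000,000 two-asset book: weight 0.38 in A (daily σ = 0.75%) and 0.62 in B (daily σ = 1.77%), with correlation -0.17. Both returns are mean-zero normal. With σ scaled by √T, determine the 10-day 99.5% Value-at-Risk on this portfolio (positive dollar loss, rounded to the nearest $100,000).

σ_p = √(0.38²·0.75² + 0.62²·1.77² + 2·-0.17·0.38·0.62·0.75·1.77) = 1.086%.
σ_{10d} = 1.086% × √10 = 3.434%.
z(99.5%) = 2.576.
VaR = 2.576 × 3.434% = 8.846%; on $750,000,000 that is $66,345,000.

$66,300,000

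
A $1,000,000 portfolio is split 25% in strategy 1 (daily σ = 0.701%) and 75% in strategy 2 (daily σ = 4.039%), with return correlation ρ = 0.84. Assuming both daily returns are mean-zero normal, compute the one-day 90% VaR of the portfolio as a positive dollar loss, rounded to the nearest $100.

$40,700

σ_p² = 0.25²·0.701² + 0.75²·4.039² + 2·0.84·0.25·0.75·0.701·4.039 = 10.0989 (%²).
σ_p = √10.0989 = 3.178%.
At 90%, z = 1.282.
VaR = 1.282 × 3.178% = 4.074%; on $1,000,000 that is $40,740.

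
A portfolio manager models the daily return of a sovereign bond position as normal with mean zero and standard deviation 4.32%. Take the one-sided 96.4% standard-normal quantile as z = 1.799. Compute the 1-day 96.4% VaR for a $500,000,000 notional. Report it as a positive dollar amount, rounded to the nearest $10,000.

$38,860,000

VaR = z·σ = 1.799 × 4.32% = 7.772%.
On $500,000,000: 0.07772 × $500,000,000 = $38,860,000.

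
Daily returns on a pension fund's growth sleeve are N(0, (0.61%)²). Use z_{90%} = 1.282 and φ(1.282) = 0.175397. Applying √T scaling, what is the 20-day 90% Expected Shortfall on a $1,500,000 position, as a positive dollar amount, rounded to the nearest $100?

$71,800

σ_{20d} = 0.61% × √20 = 2.728%.
ES multiplier = φ(z)/(1−α) = 0.175397/0.1 = 1.754.
ES = 2.728% × 1.754 = 4.785%; on $1,500,000: $71,775.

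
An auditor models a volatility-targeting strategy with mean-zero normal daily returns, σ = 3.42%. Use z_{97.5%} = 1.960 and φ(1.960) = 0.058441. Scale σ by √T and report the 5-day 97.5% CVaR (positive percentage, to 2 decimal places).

σ_{5d} = 3.42% × √5 = 7.647%.
ES multiplier = φ(z)/(1−α) = 0.058441/0.025 = 2.338.
ES = 7.647% × 2.338 = 17.879%.

17.88%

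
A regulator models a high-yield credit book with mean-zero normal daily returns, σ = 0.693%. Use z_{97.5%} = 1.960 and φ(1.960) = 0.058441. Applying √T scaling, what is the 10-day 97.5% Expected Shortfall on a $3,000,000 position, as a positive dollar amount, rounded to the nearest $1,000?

$154,000

σ_{10d} = 0.693% × √10 = 2.191%.
ES multiplier = φ(z)/(1−α) = 0.058441/0.025 = 2.338.
ES = 2.191% × 2.338 = 5.123%; on $3,000,000: $153,690.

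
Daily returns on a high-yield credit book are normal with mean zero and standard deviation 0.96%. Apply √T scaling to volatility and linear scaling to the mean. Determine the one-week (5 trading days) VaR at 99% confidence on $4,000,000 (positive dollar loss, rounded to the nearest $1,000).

$200,000

At 99%, z = 2.326.
σ_{5d} = 0.96% × √5 = 2.147%.
VaR = 2.326 × 2.147% = 4.994%.
On $4,000,000: 0.04994 × $4,000,000 = $199,760.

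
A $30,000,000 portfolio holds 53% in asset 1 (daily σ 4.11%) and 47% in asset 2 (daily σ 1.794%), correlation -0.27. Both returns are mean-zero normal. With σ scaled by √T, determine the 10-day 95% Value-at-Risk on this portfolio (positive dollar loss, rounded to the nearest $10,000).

$3,300,000

σ_p = √(0.53²·4.11² + 0.47²·1.794² + 2·-0.27·0.53·0.47·4.11·1.794) = 2.113%.
σ_{10d} = 2.113% × √10 = 6.682%.
z(95%) = 1.645.
VaR = 1.645 × 6.682% = 10.992%; on $30,000,000 that is $3,297,600.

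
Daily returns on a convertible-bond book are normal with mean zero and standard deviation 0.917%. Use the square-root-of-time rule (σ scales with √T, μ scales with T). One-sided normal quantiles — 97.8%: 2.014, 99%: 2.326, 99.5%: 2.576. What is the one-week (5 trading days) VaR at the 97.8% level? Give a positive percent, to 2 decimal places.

σ_{5d} = 0.917% × √5 = 2.050%.
VaR = 2.014 × 2.050% = 4.129%.

4.13%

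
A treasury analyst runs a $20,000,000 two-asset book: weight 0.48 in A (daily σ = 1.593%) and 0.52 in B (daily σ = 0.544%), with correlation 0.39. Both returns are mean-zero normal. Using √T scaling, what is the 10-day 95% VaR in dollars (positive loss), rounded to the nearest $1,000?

σ_p = √(0.48²·1.593² + 0.52²·0.544² + 2·0.39·0.48·0.52·1.593·0.544) = 0.913%.
σ_{10d} = 0.913% × √10 = 2.887%.
z(95%) = 1.645.
VaR = 1.645 × 2.887% = 4.749%; on $20,000,000 that is $949,800.

$950,000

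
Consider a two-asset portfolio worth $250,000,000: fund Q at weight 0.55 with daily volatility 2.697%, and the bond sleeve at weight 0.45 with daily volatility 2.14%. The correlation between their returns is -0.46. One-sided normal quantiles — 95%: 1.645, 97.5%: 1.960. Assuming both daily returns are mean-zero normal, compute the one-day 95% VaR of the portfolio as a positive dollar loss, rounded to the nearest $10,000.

$5,540,000

σ_p² = 0.55²·2.697² + 0.45²·2.14² + 2·-0.46·0.55·0.45·2.697·2.14 = 1.8135 (%²).
σ_p = √1.8135 = 1.347%.
VaR = 1.645 × 1.347% = 2.216%; on $250,000,000 that is $5,540,000.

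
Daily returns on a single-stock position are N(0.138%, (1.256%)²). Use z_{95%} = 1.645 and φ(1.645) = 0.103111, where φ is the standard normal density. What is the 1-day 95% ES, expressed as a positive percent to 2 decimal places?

2.45%

Tail multiplier: φ(z)/(1−α) = 0.103111 / 0.05 = 2.062.
ES = −(0.138%) + 1.256% × 2.062 = 2.452%.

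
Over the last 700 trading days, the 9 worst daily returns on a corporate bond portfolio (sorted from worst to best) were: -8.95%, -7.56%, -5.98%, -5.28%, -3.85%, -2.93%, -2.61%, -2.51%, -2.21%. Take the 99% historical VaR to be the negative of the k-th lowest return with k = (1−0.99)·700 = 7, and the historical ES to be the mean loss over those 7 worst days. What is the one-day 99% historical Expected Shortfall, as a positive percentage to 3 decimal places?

5.309%

The 7 worst returns sum to -37.16%.
ES = −(-37.16%) / 7 = 5.3085…% ≈ 5.309%.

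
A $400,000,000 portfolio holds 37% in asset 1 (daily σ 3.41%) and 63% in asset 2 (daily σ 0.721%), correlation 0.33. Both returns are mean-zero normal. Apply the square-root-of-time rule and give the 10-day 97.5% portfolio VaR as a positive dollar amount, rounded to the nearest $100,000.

σ_p = √(0.37²·3.41² + 0.63²·0.721² + 2·0.33·0.37·0.63·3.41·0.721) = 1.475%.
σ_{10d} = 1.475% × √10 = 4.664%.
z(97.5%) = 1.960.
VaR = 1.960 × 4.664% = 9.141%; on $400,000,000 that is $36,564,000.

$36,600,000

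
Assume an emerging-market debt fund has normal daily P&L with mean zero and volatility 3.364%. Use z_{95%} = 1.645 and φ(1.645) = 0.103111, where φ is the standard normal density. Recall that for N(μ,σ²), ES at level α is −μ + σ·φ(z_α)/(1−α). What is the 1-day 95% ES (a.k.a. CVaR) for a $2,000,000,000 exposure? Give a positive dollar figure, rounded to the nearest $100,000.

Tail multiplier: φ(z)/(1−α) = 0.103111 / 0.05 = 2.062.
ES = 3.364% × 2.062 = 6.937%.
On $2,000,000,000: 0.06937 × $2,000,000,000 = $138,740,000.

$138,700,000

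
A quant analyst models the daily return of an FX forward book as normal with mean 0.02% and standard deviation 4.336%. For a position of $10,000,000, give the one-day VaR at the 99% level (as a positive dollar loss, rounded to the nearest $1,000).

$1,007,000

At 99% one-sided, z = 2.326.
VaR = −μ + z·σ = −(0.02%) + 2.326 × 4.336% = 10.066%.
On $10,000,000: 0.10066 × $10,000,000 = $1,006,600.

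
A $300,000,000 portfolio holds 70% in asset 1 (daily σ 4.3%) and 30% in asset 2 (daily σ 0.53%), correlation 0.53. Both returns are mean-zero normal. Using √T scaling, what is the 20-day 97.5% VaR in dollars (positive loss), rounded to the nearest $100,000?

σ_p = √(0.7²·4.3² + 0.3²·0.53² + 2·0.53·0.7·0.3·4.3·0.53) = 3.097%.
σ_{20d} = 3.097% × √20 = 13.850%.
z(97.5%) = 1.960.
VaR = 1.960 × 13.850% = 27.146%; on $300,000,000 that is $81,438,000.

$81,400,000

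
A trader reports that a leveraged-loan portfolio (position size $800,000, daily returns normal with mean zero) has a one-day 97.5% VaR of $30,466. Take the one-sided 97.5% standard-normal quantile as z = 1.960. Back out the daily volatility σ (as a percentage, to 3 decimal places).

VaR as a fraction: $30,466 / $800,000 = 3.808%.
σ = VaR / z = 3.808% / 1.960 = 1.943%.

1.943%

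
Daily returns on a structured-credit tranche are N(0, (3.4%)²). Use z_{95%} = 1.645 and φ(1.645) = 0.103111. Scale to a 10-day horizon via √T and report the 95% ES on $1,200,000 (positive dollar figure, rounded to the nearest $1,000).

$266,000

σ_{10d} = 3.4% × √10 = 10.752%.
ES multiplier = φ(z)/(1−α) = 0.103111/0.05 = 2.062.
ES = 10.752% × 2.062 = 22.171%; on $1,200,000: $266,052.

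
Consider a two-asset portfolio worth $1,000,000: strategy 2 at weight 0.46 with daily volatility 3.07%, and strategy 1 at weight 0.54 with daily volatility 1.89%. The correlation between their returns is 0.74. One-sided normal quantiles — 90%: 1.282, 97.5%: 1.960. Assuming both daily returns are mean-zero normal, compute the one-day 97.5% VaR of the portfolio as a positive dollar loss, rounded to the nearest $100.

σ_p² = 0.46²·3.07² + 0.54²·1.89² + 2·0.74·0.46·0.54·3.07·1.89 = 5.1690 (%²).
σ_p = √5.1690 = 2.274%.
VaR = 1.960 × 2.274% = 4.457%; on $1,000,000 that is $44,570.

$44,600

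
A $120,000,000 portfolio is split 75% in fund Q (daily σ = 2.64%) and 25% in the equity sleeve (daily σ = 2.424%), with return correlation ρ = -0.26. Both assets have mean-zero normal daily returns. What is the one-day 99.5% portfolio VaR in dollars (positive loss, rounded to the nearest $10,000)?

$5,920,000

σ_p² = 0.75²·2.64² + 0.25²·2.424² + 2·-0.26·0.75·0.25·2.64·2.424 = 3.6637 (%²).
σ_p = √3.6637 = 1.914%.
At 99.5%, z = 2.576.
VaR = 2.576 × 1.914% = 4.930%; on $120,000,000 that is $5,916,000.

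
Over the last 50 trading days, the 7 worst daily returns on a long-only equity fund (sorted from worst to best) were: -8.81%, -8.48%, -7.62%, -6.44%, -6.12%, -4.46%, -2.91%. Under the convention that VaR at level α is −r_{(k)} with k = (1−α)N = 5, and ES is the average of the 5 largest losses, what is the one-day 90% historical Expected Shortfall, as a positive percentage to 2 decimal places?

7.49%

The 5 worst returns sum to -37.47%.
ES = −(-37.47%) / 5 = 7.494% ≈ 7.49%.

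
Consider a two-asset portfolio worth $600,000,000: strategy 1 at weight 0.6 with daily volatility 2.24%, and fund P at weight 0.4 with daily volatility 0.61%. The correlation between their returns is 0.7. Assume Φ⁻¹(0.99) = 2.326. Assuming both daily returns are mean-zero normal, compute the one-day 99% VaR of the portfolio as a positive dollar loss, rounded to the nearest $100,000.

σ_p² = 0.6²·2.24² + 0.4²·0.61² + 2·0.7·0.6·0.4·2.24·0.61 = 2.3250 (%²).
σ_p = √2.3250 = 1.525%.
VaR = 2.326 × 1.525% = 3.547%; on $600,000,000 that is $21,282,000.

$21,300,000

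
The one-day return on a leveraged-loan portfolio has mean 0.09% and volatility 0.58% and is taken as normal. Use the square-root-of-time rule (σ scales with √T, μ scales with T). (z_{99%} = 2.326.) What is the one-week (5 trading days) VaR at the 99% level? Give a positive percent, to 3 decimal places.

σ_{5d} = 0.58% × √5 = 1.297%; μ_{5d} = 5 × 0.09% = 0.450%.
VaR = −(0.450%) + 2.326 × 1.297% = 2.567%.

2.567%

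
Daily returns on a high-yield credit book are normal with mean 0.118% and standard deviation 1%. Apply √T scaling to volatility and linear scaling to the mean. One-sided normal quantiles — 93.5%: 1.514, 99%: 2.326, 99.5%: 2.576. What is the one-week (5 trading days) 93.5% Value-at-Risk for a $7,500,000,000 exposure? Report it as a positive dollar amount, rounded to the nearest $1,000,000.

σ_{5d} = 1% × √5 = 2.236%; μ_{5d} = 5 × 0.118% = 0.590%.
VaR = −(0.590%) + 1.514 × 2.236% = 2.795%.
On $7,500,000,000: 0.02795 × $7,500,000,000 = $209,625,000.

$210,000,000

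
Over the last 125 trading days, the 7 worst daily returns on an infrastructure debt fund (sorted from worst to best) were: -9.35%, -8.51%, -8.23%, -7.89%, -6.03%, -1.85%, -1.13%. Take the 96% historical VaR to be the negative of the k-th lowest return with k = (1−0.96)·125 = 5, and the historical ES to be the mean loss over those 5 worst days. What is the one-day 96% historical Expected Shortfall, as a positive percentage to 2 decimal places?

The 5 worst returns sum to -40.01%.
ES = −(-40.01%) / 5 = 8.002% ≈ 8.00%.

8.00%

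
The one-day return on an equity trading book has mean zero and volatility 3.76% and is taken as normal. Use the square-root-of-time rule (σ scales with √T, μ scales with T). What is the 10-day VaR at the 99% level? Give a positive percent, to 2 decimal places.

At 99%, z = 2.326.
σ_{10d} = 3.76% × √10 = 11.890%.
VaR = 2.326 × 11.890% = 27.656%.

27.66%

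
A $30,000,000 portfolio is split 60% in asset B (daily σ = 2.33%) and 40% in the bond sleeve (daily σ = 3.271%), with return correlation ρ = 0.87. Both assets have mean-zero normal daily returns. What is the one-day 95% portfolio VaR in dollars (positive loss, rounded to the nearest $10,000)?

σ_p² = 0.6²·2.33² + 0.4²·3.271² + 2·0.87·0.6·0.4·2.33·3.271 = 6.8490 (%²).
σ_p = √6.8490 = 2.617%.
At 95%, z = 1.645.
VaR = 1.645 × 2.617% = 4.305%; on $30,000,000 that is $1,291,500.

$1,290,000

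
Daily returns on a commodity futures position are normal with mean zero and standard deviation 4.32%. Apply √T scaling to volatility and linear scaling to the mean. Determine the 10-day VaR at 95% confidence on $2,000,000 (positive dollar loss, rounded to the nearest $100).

At 95%, z = 1.645.
σ_{10d} = 4.32% × √10 = 13.661%.
VaR = 1.645 × 13.661% = 22.472%.
On $2,000,000: 0.22472 × $2,000,000 = $449,440.

$449,400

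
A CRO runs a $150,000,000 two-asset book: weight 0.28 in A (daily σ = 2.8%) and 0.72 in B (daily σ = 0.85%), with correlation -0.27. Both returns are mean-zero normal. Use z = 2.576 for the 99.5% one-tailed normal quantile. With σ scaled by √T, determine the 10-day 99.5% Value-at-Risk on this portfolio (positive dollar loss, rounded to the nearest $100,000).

σ_p = √(0.28²·2.8² + 0.72²·0.85² + 2·-0.27·0.28·0.72·2.8·0.85) = 0.854%.
σ_{10d} = 0.854% × √10 = 2.701%.
VaR = 2.576 × 2.701% = 6.958%; on $150,000,000 that is $10,437,000.

$10,400,000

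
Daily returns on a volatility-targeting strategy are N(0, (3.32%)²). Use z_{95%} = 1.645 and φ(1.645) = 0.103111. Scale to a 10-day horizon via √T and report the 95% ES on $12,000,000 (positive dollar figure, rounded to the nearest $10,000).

$2,600,000

σ_{10d} = 3.32% × √10 = 10.499%.
ES multiplier = φ(z)/(1−α) = 0.103111/0.05 = 2.062.
ES = 10.499% × 2.062 = 21.649%; on $12,000,000: $2,597,880.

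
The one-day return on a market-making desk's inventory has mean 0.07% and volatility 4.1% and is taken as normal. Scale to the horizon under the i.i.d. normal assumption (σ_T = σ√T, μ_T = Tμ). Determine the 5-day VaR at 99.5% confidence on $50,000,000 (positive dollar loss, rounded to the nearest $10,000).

$11,630,000

At 99.5%, z = 2.576.
σ_{5d} = 4.1% × √5 = 9.168%; μ_{5d} = 5 × 0.07% = 0.350%.
VaR = −(0.350%) + 2.576 × 9.168% = 23.267%.
On $50,000,000: 0.23267 × $50,000,000 = $11,633,500.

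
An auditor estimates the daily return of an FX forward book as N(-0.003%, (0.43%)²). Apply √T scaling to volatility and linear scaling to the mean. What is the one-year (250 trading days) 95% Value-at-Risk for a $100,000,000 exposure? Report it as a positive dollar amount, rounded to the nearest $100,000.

At 95%, z = 1.645.
σ_{250d} = 0.43% × √250 = 6.799%; μ_{250d} = 250 × -0.003% = -0.750%.
VaR = −(-0.750%) + 1.645 × 6.799% = 11.934%.
On $100,000,000: 0.11934 × $100,000,000 = $11,934,000.

$11,900,000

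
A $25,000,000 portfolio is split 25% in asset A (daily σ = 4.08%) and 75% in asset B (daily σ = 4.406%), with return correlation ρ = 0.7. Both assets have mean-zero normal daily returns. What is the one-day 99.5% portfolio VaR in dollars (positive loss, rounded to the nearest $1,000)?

$2,630,000

σ_p² = 0.25²·4.08² + 0.75²·4.406² + 2·0.7·0.25·0.75·4.08·4.406 = 16.6789 (%²).
σ_p = √16.6789 = 4.084%.
At 99.5%, z = 2.576.
VaR = 2.576 × 4.084% = 10.520%; on $25,000,000 that is $2,630,000.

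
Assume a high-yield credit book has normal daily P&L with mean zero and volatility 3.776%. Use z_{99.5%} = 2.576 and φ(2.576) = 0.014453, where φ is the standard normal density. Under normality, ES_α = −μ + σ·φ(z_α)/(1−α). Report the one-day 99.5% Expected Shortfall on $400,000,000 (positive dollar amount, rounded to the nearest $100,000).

$43,700,000

Tail multiplier: φ(z)/(1−α) = 0.014453 / 0.005 = 2.891.
ES = 3.776% × 2.891 = 10.916%.
On $400,000,000: 0.10916 × $400,000,000 = $43,664,000.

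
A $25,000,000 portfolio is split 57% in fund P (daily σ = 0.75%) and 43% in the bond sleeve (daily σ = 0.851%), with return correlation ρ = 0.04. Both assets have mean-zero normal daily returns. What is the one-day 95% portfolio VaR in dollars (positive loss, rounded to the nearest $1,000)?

σ_p² = 0.57²·0.75² + 0.43²·0.851² + 2·0.04·0.57·0.43·0.75·0.851 = 0.3292 (%²).
σ_p = √0.3292 = 0.574%.
At 95%, z = 1.645.
VaR = 1.645 × 0.574% = 0.944%; on $25,000,000 that is $236,000.

$236,000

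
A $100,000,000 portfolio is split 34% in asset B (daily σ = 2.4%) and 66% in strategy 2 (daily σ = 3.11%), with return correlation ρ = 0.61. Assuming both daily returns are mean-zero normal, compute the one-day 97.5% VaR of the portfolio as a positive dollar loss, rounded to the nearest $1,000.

σ_p² = 0.34²·2.4² + 0.66²·3.11² + 2·0.61·0.34·0.66·2.4·3.11 = 6.9224 (%²).
σ_p = √6.9224 = 2.631%.
At 97.5%, z = 1.960.
VaR = 1.960 × 2.631% = 5.157%; on $100,000,000 that is $5,157,000.

$5,157,000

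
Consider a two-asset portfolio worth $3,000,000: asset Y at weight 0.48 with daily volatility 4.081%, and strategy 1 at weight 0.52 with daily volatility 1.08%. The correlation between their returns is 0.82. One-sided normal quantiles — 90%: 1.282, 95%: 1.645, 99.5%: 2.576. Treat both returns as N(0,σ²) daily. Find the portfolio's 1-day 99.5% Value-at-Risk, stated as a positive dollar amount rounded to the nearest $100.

σ_p² = 0.48²·4.081² + 0.52²·1.08² + 2·0.82·0.48·0.52·4.081·1.08 = 5.9568 (%²).
σ_p = √5.9568 = 2.441%.
VaR = 2.576 × 2.441% = 6.288%; on $3,000,000 that is $188,640.

$188,600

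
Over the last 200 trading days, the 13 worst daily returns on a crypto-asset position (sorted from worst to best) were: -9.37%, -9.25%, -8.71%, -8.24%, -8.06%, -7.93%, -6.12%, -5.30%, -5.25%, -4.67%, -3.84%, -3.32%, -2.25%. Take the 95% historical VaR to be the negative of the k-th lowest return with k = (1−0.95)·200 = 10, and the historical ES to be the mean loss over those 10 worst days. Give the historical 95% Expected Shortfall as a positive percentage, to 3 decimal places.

The 10 worst returns sum to -72.90%.
ES = −(-72.90%) / 10 = 7.29% ≈ 7.290%.

7.290%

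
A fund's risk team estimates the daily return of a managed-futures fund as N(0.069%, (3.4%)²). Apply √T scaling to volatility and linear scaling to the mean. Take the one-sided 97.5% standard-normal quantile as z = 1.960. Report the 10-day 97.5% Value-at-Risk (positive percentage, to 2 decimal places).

σ_{10d} = 3.4% × √10 = 10.752%; μ_{10d} = 10 × 0.069% = 0.690%.
VaR = −(0.690%) + 1.960 × 10.752% = 20.384%.

20.38%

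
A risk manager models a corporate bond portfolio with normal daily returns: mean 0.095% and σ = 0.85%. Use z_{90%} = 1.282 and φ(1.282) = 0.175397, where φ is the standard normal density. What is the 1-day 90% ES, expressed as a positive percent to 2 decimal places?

Tail multiplier: φ(z)/(1−α) = 0.175397 / 0.1 = 1.754.
ES = −(0.095%) + 0.85% × 1.754 = 1.396%.

1.40%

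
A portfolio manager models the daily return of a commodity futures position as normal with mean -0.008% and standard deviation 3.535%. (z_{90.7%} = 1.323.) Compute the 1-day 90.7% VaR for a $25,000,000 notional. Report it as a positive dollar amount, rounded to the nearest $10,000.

$1,170,000

VaR = −μ + z·σ = −(-0.008%) + 1.323 × 3.535% = 4.685%.
On $25,000,000: 0.04685 × $25,000,000 = $1,171,250.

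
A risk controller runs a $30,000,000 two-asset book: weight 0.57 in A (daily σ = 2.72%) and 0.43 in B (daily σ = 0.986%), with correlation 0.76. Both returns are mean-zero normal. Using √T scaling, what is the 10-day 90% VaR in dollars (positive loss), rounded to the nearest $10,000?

$2,300,000

σ_p = √(0.57²·2.72² + 0.43²·0.986² + 2·0.76·0.57·0.43·2.72·0.986) = 1.893%.
σ_{10d} = 1.893% × √10 = 5.986%.
z(90%) = 1.282.
VaR = 1.282 × 5.986% = 7.674%; on $30,000,000 that is $2,302,200.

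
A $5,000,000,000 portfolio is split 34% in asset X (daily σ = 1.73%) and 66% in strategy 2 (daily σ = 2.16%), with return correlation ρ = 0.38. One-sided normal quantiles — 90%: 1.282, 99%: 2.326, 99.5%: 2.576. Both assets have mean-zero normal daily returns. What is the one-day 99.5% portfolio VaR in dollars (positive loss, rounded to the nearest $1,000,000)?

$224,000,000

σ_p² = 0.34²·1.73² + 0.66²·2.16² + 2·0.38·0.34·0.66·1.73·2.16 = 3.0156 (%²).
σ_p = √3.0156 = 1.737%.
VaR = 2.576 × 1.737% = 4.475%; on $5,000,000,000 that is $223,750,000.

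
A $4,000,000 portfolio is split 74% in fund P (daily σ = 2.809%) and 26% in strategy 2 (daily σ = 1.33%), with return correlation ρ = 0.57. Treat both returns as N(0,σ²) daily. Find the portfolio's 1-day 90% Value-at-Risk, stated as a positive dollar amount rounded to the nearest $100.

$117,600

σ_p² = 0.74²·2.809² + 0.26²·1.33² + 2·0.57·0.74·0.26·2.809·1.33 = 5.2598 (%²).
σ_p = √5.2598 = 2.293%.
At 90%, z = 1.282.
VaR = 1.282 × 2.293% = 2.940%; on $4,000,000 that is $117,600.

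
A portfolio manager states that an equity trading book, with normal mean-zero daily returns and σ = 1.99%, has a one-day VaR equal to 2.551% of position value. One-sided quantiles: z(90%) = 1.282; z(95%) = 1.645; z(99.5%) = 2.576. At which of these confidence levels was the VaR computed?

90%

Implied z = VaR/σ = 2.551 / 1.99 = 1.282.
This matches z(90%) = 1.282.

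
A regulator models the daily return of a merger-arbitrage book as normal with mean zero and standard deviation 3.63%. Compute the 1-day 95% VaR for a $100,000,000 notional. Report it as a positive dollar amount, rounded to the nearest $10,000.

$5,970,000

At 95% one-sided, z = 1.645.
VaR = z·σ = 1.645 × 3.63% = 5.971%.
On $100,000,000: 0.05971 × $100,000,000 = $5,971,000.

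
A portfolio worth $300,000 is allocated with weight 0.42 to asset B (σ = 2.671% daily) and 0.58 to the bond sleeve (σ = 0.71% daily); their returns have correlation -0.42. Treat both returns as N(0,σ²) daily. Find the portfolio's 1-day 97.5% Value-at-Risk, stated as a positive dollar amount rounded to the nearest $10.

$6,000

σ_p² = 0.42²·2.671² + 0.58²·0.71² + 2·-0.42·0.42·0.58·2.671·0.71 = 1.0400 (%²).
σ_p = √1.0400 = 1.020%.
At 97.5%, z = 1.960.
VaR = 1.960 × 1.020% = 1.999%; on $300,000 that is $5,997.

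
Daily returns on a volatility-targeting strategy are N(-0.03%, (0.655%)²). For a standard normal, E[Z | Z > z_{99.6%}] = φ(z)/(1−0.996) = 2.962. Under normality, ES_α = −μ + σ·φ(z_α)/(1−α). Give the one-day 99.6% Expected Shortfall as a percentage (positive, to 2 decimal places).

1.97%

ES = −(-0.03%) + 0.655% × 2.962 = 1.970%.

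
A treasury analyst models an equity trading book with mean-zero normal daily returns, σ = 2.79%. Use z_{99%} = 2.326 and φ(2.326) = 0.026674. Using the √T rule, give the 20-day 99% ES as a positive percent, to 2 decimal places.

σ_{20d} = 2.79% × √20 = 12.477%.
ES multiplier = φ(z)/(1−α) = 0.026674/0.01 = 2.667.
ES = 12.477% × 2.667 = 33.276%.

33.28%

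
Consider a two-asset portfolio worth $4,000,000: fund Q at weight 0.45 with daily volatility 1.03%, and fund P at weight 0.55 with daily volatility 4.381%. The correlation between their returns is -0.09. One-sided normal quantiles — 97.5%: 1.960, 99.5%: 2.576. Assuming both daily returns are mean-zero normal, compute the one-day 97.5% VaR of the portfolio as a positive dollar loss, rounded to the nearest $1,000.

$189,000

σ_p² = 0.45²·1.03² + 0.55²·4.381² + 2·-0.09·0.45·0.55·1.03·4.381 = 5.8197 (%²).
σ_p = √5.8197 = 2.412%.
VaR = 1.960 × 2.412% = 4.728%; on $4,000,000 that is $189,120.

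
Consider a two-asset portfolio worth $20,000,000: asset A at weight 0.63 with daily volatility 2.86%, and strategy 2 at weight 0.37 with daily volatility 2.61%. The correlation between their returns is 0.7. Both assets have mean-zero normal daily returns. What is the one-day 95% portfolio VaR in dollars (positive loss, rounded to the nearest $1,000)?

$846,000

σ_p² = 0.63²·2.86² + 0.37²·2.61² + 2·0.7·0.63·0.37·2.86·2.61 = 6.6151 (%²).
σ_p = √6.6151 = 2.572%.
At 95%, z = 1.645.
VaR = 1.645 × 2.572% = 4.231%; on $20,000,000 that is $846,200.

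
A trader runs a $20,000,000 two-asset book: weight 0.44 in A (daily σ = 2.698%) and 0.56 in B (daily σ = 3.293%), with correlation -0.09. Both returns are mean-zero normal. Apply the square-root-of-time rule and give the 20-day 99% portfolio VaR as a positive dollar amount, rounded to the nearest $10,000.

$4,370,000

σ_p = √(0.44²·2.698² + 0.56²·3.293² + 2·-0.09·0.44·0.56·2.698·3.293) = 2.101%.
σ_{20d} = 2.101% × √20 = 9.396%.
z(99%) = 2.326.
VaR = 2.326 × 9.396% = 21.855%; on $20,000,000 that is $4,371,000.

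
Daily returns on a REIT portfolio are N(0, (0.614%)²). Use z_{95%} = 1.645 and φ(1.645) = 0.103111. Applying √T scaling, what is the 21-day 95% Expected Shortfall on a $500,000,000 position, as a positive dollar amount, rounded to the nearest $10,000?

σ_{21d} = 0.614% × √21 = 2.814%.
ES multiplier = φ(z)/(1−α) = 0.103111/0.05 = 2.062.
ES = 2.814% × 2.062 = 5.802%; on $500,000,000: $29,010,000.

$29,010,000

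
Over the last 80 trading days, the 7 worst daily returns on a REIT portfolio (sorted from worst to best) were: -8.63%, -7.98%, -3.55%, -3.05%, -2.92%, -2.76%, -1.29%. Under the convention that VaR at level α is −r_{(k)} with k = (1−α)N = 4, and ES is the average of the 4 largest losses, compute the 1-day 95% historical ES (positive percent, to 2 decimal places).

5.80%

The 4 worst returns sum to -23.21%.
ES = −(-23.21%) / 4 = 5.8025% ≈ 5.80%.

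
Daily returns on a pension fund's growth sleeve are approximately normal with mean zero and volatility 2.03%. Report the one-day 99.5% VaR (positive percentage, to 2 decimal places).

At 99.5% one-sided, z = 2.576.
VaR = z·σ = 2.576 × 2.03% = 5.229%.

5.23%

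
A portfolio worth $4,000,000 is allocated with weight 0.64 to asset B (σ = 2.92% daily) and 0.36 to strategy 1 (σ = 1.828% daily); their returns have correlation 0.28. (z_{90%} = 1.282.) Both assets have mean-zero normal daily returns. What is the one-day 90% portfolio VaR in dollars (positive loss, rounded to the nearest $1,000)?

σ_p² = 0.64²·2.92² + 0.36²·1.828² + 2·0.28·0.64·0.36·2.92·1.828 = 4.6142 (%²).
σ_p = √4.6142 = 2.148%.
VaR = 1.282 × 2.148% = 2.754%; on $4,000,000 that is $110,160.

$110,000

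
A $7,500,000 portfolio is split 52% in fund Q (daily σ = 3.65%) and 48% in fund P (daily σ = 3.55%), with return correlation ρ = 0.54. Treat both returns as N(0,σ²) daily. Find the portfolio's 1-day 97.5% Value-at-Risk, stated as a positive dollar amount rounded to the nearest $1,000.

σ_p² = 0.52²·3.65² + 0.48²·3.55² + 2·0.54·0.52·0.48·3.65·3.55 = 9.9989 (%²).
σ_p = √9.9989 = 3.162%.
At 97.5%, z = 1.960.
VaR = 1.960 × 3.162% = 6.198%; on $7,500,000 that is $464,850.

$465,000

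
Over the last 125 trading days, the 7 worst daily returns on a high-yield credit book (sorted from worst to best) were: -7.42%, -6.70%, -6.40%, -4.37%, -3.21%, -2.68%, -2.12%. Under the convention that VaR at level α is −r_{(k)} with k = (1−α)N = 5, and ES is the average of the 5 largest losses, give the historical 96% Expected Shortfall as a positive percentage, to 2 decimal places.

5.62%

The 5 worst returns sum to -28.10%.
ES = −(-28.10%) / 5 = 5.62%.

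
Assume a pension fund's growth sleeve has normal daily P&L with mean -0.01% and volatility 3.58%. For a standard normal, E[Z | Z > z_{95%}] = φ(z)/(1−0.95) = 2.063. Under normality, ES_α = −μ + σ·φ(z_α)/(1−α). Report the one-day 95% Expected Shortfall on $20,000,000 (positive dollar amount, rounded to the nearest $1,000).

ES = −(-0.01%) + 3.58% × 2.063 = 7.396%.
On $20,000,000: 0.07396 × $20,000,000 = $1,479,200.

$1,479,000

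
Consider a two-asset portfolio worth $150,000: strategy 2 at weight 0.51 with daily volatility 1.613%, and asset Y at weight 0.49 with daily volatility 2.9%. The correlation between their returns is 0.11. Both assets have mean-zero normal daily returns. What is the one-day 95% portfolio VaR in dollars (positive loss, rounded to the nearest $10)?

$4,240

σ_p² = 0.51²·1.613² + 0.49²·2.9² + 2·0.11·0.51·0.49·1.613·2.9 = 2.9531 (%²).
σ_p = √2.9531 = 1.718%.
At 95%, z = 1.645.
VaR = 1.645 × 1.718% = 2.826%; on $150,000 that is $4,239.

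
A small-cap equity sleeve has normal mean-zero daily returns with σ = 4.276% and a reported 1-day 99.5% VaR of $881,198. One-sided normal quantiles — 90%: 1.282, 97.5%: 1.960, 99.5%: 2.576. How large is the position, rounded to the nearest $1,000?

VaR as a fraction of value: z·σ = 2.576 × 4.276% = 11.015%.
Position = $881,198 / 0.11015 = $7,999,999.

$8,000,000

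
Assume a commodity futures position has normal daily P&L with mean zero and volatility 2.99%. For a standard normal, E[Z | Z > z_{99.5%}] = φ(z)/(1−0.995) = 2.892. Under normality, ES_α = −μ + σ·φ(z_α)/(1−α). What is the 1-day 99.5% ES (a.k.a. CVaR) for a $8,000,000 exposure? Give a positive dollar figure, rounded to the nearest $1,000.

$692,000

ES = 2.99% × 2.892 = 8.647%.
On $8,000,000: 0.08647 × $8,000,000 = $691,760.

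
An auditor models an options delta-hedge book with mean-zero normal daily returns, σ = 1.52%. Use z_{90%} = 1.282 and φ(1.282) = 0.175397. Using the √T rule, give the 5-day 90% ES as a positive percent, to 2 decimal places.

σ_{5d} = 1.52% × √5 = 3.399%.
ES multiplier = φ(z)/(1−α) = 0.175397/0.1 = 1.754.
ES = 3.399% × 1.754 = 5.962%.

5.96%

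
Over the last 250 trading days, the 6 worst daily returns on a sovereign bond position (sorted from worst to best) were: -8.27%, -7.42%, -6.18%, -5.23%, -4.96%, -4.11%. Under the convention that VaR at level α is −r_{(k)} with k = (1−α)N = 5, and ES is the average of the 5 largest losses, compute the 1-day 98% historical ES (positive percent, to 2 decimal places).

6.41%

The 5 worst returns sum to -32.06%.
ES = −(-32.06%) / 5 = 6.412% ≈ 6.41%.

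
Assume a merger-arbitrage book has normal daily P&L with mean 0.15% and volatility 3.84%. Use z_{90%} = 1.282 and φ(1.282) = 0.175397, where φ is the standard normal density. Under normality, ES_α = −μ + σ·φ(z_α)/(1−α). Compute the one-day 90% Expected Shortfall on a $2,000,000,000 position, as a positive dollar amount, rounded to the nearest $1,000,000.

Tail multiplier: φ(z)/(1−α) = 0.175397 / 0.1 = 1.754.
ES = −(0.15%) + 3.84% × 1.754 = 6.585%.
On $2,000,000,000: 0.06585 × $2,000,000,000 = $131,700,000.

$132,000,000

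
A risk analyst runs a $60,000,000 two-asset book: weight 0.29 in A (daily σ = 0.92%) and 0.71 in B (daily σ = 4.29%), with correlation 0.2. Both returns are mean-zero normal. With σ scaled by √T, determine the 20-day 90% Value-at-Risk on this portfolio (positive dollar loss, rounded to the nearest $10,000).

$10,700,000

σ_p = √(0.29²·0.92² + 0.71²·4.29² + 2·0.2·0.29·0.71·0.92·4.29) = 3.110%.
σ_{20d} = 3.110% × √20 = 13.908%.
z(90%) = 1.282.
VaR = 1.282 × 13.908% = 17.830%; on $60,000,000 that is $10,698,000.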